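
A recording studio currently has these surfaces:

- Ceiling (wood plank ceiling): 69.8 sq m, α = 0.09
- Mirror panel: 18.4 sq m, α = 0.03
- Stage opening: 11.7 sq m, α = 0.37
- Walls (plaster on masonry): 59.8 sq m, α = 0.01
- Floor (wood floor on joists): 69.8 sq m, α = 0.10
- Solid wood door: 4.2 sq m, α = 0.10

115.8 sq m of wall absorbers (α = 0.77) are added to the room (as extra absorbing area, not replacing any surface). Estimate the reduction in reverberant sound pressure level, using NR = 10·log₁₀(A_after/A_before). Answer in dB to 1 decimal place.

Equivalent absorption area: A_before = 69.8×0.09 + 18.4×0.03 + 11.7×0.37 + 59.8×0.01 + 69.8×0.10 + 4.2×0.10 = 19.161 sq m.
Added absorption = 115.8 × 0.77 = 89.166 sabins.
A_after = 19.161 + 89.166 = 108.327 sabins.
Reduction = 10 log₁₀(A_after/A_before) = 10 log₁₀(5.6535) = 7.5 dB.

7.5 dB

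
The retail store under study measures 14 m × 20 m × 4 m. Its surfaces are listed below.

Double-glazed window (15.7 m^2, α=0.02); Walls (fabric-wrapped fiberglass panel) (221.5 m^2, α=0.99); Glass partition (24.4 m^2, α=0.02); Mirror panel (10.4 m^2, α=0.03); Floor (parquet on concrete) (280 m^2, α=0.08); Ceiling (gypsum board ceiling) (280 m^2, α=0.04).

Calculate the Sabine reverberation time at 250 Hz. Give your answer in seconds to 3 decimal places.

Total absorption A = 15.7×0.02 + 221.5×0.99 + 24.4×0.02 + 10.4×0.03 + 280×0.08 + 280×0.04
  = 0.314 + 219.285 + 0.488 + 0.312 + 22.400 + 11.200 = 253.999 m^2 sabins.
Volume V = 14 × 20 × 4 = 1120 m³.
RT60 = 0.161 · V / A = 0.161 × 1120 / 253.999 = 0.710 s.

0.710 s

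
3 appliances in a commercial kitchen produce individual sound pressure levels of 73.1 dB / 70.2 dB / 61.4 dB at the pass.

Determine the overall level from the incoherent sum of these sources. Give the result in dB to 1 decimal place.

75.1 dB

Converting to relative power and adding: 10^(73.1/10) + 10^(70.2/10) + 10^(61.4/10) = 3.227e+07.
Back to dB: 10·log₁₀ Σ = 75.1 dB.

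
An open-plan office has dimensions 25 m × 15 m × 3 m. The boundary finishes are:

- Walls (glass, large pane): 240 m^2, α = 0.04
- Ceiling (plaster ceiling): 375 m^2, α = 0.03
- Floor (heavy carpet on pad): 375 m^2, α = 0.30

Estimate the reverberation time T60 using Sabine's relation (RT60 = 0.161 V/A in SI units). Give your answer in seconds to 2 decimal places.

Equivalent absorption area: A = 240·0.04 + 375·0.03 + 375·0.30 = 133.350 m^2.
Room volume: 1125 m³.
RT60 = 0.161 · V / A = 0.161 × 1125 / 133.350 = 1.36 s.

1.36 s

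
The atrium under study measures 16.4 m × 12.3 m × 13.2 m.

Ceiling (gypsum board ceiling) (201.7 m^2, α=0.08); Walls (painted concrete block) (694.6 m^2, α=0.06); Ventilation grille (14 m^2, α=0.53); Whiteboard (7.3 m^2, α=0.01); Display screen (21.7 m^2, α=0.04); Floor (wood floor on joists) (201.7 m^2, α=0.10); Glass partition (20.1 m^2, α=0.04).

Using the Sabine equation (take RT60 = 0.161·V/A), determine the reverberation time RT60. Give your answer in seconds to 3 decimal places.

Equivalent absorption area: A = 201.7·0.08 + 694.6·0.06 + 14·0.53 + 7.3·0.01 + 21.7·0.04 + 201.7·0.10 + 20.1·0.04 = 87.147 m^2.
Room volume: 2662.704 m³.
RT60 = 0.161 · V / A = 0.161 × 2662.704 / 87.147 = 4.919 s.

4.919 seconds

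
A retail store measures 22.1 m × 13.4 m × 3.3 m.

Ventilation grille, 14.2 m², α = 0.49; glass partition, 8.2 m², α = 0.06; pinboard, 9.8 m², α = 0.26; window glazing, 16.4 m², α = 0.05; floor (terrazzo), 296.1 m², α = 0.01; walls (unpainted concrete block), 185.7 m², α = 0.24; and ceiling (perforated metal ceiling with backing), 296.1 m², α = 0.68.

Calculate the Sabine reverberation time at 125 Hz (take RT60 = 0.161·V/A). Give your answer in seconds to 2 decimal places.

0.61 s

A = Σ Sᵢαᵢ = 14.2×0.49 + 8.2×0.06 + 9.8×0.26 + 16.4×0.05 + 296.1×0.01 + 185.7×0.24 + 296.1×0.68 = 259.695 sabins.
Room volume: 977.262 m³.
Sabine: RT60 = 0.161 × 977.262 / 259.695 = 0.61 s.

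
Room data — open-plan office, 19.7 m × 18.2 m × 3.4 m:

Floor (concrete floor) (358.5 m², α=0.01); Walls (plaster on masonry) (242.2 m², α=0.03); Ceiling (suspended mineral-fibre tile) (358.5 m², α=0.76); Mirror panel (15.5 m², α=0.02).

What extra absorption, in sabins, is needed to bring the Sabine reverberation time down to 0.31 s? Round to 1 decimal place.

349.5 sabins

Summing Sᵢαᵢ: 3.585 + 7.266 + 272.460 + 0.310 → A₁ = 283.621 sabins.
V = 1219.036 m³. Required absorption A₂ = 0.161 × 1219.036 / 0.31 = 633.112 sabins.
ΔA = A₂ − A₁ = 633.112 − 283.621 = 349.5 sabins.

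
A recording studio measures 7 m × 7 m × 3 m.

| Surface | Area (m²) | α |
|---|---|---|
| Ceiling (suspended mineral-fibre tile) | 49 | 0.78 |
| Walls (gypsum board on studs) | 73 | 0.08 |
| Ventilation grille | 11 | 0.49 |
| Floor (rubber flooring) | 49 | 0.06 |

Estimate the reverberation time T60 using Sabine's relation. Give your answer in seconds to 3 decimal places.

Summing Sᵢαᵢ: 38.220 + 5.840 + 5.390 + 2.940 → A = 52.390 sabins.
V = 7·7·3 = 147 m³.
T = 0.161 V/A = 0.161·147/52.390 = 0.452 s.

0.452 sec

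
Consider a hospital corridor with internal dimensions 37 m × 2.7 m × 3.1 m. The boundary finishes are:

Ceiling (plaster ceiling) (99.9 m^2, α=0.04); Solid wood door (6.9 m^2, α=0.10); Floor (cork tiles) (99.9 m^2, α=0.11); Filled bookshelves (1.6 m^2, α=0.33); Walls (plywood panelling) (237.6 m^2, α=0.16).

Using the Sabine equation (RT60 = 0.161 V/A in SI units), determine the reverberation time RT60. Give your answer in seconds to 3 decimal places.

Summing Sᵢαᵢ: 3.996 + 0.690 + 10.989 + 0.528 + 38.016 → A = 54.219 sabins.
Volume V = 37 × 2.7 × 3.1 = 309.69 m³.
Sabine: RT60 = 0.161 × 309.69 / 54.219 = 0.920 s.

0.920 seconds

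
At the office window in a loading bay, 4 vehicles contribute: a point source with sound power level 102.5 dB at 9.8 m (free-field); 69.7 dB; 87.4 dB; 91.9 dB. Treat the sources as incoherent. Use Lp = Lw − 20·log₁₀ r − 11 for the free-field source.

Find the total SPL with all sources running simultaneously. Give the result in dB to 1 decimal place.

93.3 dB

Source at 9.8 m: Lp = 102.5 − 20·log₁₀(9.8) − 11 = 71.7 dB.
Converting to relative power and adding: 10^(71.7/10) + 10^(69.7/10) + 10^(87.4/10) + 10^(91.9/10) = 2.122e+09.
L_total = 10·log₁₀(2.122e+09) = 93.3 dB.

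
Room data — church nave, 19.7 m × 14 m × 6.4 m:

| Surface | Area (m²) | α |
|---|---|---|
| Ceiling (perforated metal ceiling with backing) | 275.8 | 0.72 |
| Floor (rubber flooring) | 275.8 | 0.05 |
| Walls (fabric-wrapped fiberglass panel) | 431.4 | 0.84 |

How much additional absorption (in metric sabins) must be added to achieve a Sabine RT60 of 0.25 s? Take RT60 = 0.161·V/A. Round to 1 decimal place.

562.0 sabins

Summing Sᵢαᵢ: 198.576 + 13.790 + 362.376 → A₁ = 574.742 sabins.
For T = 0.25 s, need A₂ = 0.161·V/T = 0.161·1765.12/0.25 = 1136.737 sabins.
ΔA = A₂ − A₁ = 1136.737 − 574.742 = 562.0 sabins.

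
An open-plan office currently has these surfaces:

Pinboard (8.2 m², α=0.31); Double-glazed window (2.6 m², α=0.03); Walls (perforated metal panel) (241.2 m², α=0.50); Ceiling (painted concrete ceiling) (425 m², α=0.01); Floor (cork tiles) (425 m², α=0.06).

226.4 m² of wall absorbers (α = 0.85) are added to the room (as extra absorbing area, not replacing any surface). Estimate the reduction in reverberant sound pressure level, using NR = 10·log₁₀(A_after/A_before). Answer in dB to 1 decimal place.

A_before = Σ Sᵢαᵢ = 8.2×0.31 + 2.6×0.03 + 241.2×0.50 + 425×0.01 + 425×0.06 = 152.970 sabins.
Treatment contributes 226.4·0.85 = 192.440 sabins.
A_after = 152.970 + 192.440 = 345.410 sabins.
Reduction = 10 log₁₀(A_after/A_before) = 10 log₁₀(2.2580) = 3.5 dB.

3.5 dB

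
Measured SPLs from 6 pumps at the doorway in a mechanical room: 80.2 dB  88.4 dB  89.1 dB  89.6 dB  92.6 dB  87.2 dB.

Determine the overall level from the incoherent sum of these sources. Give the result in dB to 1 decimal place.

Σ 10^(Lᵢ/10) = 4.866e+09.
Back to dB: 10·log₁₀ Σ = 96.9 dB.

96.9 dB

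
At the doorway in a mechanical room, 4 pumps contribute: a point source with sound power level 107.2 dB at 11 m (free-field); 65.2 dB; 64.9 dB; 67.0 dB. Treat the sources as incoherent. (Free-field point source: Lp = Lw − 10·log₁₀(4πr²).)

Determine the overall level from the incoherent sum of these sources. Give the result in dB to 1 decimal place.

Source at 11 m: Lp = 107.2 − 10·log₁₀(4π·11²) = 107.2 − 10·log₁₀(1520.531) = 75.4 dB.
Σ 10^(Lᵢ/10) = 4.609e+07.
Back to dB: 10·log₁₀ Σ = 76.6 dB.

76.6 dB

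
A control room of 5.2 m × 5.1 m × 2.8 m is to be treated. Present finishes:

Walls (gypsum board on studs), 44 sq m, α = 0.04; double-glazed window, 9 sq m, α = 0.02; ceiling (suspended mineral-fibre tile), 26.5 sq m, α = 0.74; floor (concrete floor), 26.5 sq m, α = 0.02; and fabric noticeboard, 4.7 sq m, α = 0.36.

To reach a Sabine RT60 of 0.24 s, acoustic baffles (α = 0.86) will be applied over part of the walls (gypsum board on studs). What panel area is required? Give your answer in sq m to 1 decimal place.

31.8

A₁ = Σ Sᵢαᵢ = 44*0.04 + 9*0.02 + 26.5*0.74 + 26.5*0.02 + 4.7*0.36 = 23.772 sabins.
Required A₂ = 0.161·74.256/0.24 = 49.813 sabins.
Absorption to add: 49.813 − 23.772 = 26.041 sabins.
Each sq m of panel replacing the walls (gypsum board on studs) adds (0.86 − 0.04) = 0.82 sabins.
Area = ΔA/Δα = 26.041/0.82 = 31.8 sq m.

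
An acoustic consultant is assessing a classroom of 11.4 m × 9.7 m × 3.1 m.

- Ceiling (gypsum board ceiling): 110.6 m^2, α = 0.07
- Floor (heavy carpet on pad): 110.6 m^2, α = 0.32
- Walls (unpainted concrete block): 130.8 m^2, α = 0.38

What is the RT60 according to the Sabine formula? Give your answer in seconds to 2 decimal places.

Total absorption A = 110.6*0.07 + 110.6*0.32 + 130.8*0.38
  = 7.742 + 35.392 + 49.704 = 92.838 m^2 sabins.
Volume V = 11.4 × 9.7 × 3.1 = 342.798 m³.
RT60 = 0.161 · V / A = 0.161 × 342.798 / 92.838 = 0.59 s.

0.59 s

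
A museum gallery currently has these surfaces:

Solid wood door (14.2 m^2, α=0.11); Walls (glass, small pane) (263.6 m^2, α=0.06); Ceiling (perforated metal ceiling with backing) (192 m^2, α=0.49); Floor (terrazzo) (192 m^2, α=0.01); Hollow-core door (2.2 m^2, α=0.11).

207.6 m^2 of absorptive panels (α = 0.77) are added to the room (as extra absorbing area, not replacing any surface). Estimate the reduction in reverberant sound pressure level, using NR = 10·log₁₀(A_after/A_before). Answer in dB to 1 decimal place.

3.8 dB

A_before = Σ Sᵢαᵢ = 14.2×0.11 + 263.6×0.06 + 192×0.49 + 192×0.01 + 2.2×0.11 = 113.620 sabins.
Added absorption = 207.6 × 0.77 = 159.852 sabins.
A_after = 113.620 + 159.852 = 273.472 sabins.
NR = 10·log₁₀(273.472/113.620) = 3.8 dB.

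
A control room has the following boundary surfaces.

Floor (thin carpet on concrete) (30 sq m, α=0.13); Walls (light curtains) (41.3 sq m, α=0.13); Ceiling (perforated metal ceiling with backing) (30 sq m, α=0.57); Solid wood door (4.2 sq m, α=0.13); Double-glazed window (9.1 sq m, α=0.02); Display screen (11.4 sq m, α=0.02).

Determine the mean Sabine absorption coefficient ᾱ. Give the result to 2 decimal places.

0.22

Total surface area S = 126.0 sq m.
Σ(Sᵢαᵢ) = 30×0.13 + 41.3×0.13 + 30×0.57 + 4.2×0.13 + 9.1×0.02 + 11.4×0.02 = 27.325.
ᾱ = A/S = 0.22.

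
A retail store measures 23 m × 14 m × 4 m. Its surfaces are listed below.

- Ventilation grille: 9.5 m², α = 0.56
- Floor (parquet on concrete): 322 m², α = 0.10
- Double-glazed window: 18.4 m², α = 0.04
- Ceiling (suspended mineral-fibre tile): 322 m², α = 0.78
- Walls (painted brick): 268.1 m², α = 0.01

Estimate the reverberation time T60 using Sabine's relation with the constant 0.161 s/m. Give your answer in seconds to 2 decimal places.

0.71 seconds

A = Σ Sᵢαᵢ = 9.5·0.56 + 322·0.10 + 18.4·0.04 + 322·0.78 + 268.1·0.01 = 292.097 sabins.
Room volume: 1288 m³.
T = 0.161 V/A = 0.161·1288/292.097 = 0.71 s.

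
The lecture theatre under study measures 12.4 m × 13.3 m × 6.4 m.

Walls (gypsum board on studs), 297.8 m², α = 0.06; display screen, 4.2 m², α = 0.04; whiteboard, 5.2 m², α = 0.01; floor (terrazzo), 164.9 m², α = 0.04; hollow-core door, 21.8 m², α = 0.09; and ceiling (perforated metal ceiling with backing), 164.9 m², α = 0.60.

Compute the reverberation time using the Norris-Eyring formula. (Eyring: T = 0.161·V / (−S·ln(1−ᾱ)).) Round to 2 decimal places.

Total surface area S = 297.8 + 4.2 + 5.2 + 164.9 + 21.8 + 164.9 = 658.8 m².
Absorption A = 297.8·0.06 + 4.2·0.04 + 5.2·0.01 + 164.9·0.04 + 21.8·0.09 + 164.9·0.60 = 125.586 sabins.
Mean coefficient ᾱ = A/S = 0.1906.
−S·ln(1−ᾱ) = −658.8 × ln(1 − 0.1906) = 139.311.
V = 12.4 × 13.3 × 6.4 = 1055.488 m³.
RT60 = 0.161 × 1055.488 / 139.311 = 1.22 s.

1.22 seconds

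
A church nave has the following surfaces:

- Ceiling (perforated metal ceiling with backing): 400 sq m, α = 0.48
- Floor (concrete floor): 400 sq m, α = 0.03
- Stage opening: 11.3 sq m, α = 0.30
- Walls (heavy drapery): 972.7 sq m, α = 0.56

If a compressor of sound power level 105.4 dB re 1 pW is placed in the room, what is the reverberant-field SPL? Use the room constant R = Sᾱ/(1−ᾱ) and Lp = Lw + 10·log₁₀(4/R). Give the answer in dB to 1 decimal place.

Σ(Sᵢαᵢ) = 400·0.48 + 400·0.03 + 11.3·0.30 + 972.7·0.56 = 752.102; total area S = 1784.0 sq m.
ᾱ = 752.102/1784.0 = 0.4216; R = Sᾱ/(1−ᾱ) = 752.102/(1−0.4216) = 1300.315 sq m.
Lp = Lw + 10 log₁₀(4/R) = 105.4 -25.12 = 80.3 dB.

80.3 dB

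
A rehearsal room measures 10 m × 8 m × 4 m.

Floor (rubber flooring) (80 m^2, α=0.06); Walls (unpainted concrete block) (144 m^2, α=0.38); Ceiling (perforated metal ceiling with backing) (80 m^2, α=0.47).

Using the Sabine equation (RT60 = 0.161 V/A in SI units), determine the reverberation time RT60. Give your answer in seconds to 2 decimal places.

Total absorption A = 80·0.06 + 144·0.38 + 80·0.47
  = 4.800 + 54.720 + 37.600 = 97.120 m^2 sabins.
Volume V = 10 × 8 × 4 = 320 m³.
RT60 = 0.161 · V / A = 0.161 × 320 / 97.120 = 0.53 s.

0.53 seconds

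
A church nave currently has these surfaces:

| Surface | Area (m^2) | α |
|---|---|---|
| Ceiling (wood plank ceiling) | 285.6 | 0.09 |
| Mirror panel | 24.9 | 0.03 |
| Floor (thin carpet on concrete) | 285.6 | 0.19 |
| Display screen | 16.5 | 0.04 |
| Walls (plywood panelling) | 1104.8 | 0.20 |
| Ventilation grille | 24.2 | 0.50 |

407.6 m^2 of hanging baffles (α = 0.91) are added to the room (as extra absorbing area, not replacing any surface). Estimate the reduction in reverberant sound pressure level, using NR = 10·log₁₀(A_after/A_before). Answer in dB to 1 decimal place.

Total absorption A_before = 285.6×0.09 + 24.9×0.03 + 285.6×0.19 + 16.5×0.04 + 1104.8×0.20 + 24.2×0.50
  = 25.704 + 0.747 + 54.264 + 0.660 + 220.960 + 12.100 = 314.435 m^2 sabins.
Treatment contributes 407.6·0.91 = 370.916 sabins.
A_after = 314.435 + 370.916 = 685.351 sabins.
NR = 10·log₁₀(685.351/314.435) = 3.4 dB.

3.4 dB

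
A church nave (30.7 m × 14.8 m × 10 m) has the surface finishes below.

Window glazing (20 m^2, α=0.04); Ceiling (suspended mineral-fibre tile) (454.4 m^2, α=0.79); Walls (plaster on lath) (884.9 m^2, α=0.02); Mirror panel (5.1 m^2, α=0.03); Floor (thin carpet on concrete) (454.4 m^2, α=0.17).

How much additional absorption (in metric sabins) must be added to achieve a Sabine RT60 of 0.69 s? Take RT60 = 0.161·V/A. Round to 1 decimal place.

A₁ = Σ Sᵢαᵢ = 20·0.04 + 454.4·0.79 + 884.9·0.02 + 5.1·0.03 + 454.4·0.17 = 454.875 sabins.
For T = 0.69 s, need A₂ = 0.161·V/T = 0.161·4543.6/0.69 = 1060.173 sabins.
ΔA = A₂ − A₁ = 1060.173 − 454.875 = 605.3 sabins.

605.3 sabins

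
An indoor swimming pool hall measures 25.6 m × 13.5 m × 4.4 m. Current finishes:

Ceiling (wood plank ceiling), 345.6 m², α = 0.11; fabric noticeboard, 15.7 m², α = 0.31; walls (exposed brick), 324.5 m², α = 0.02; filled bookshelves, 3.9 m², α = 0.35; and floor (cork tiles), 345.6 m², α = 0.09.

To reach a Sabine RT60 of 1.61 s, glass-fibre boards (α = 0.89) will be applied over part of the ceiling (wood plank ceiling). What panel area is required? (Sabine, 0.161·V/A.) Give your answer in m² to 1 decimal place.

A₁ = Σ Sᵢαᵢ = 345.6×0.11 + 15.7×0.31 + 324.5×0.02 + 3.9×0.35 + 345.6×0.09 = 81.842 sabins.
V = 1520.64 m³. Target absorption A₂ = 0.161 × 1520.64 / 1.61 = 152.064 sabins.
ΔA needed = 152.064 − 81.842 = 70.222 sabins.
Each m² of panel replacing the ceiling (wood plank ceiling) adds (0.89 − 0.11) = 0.78 sabins.
Panel area = 70.222 / 0.78 = 90.0 m².

90.0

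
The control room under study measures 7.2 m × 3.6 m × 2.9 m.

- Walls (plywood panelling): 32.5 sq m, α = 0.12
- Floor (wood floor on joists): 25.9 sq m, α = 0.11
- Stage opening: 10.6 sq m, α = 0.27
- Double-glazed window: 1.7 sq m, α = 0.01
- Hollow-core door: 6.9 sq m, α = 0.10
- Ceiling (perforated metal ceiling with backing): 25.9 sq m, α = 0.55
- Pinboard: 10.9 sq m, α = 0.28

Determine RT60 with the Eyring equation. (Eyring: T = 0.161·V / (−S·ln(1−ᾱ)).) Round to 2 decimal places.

0.38 s

S = Σ Sᵢ = 114.4 sq m.
Absorption A = 32.5·0.12 + 25.9·0.11 + 10.6·0.27 + 1.7·0.01 + 6.9·0.10 + 25.9·0.55 + 10.9·0.28 = 27.615 sabins.
Mean coefficient ᾱ = A/S = 0.2414.
Eyring denominator: −S ln(1−ᾱ) = 31.607.
V = 7.2 × 3.6 × 2.9 = 75.168 m³.
T = 0.161·V/[−S·ln(1−ᾱ)] = 0.161·75.168/31.607 = 0.38 s.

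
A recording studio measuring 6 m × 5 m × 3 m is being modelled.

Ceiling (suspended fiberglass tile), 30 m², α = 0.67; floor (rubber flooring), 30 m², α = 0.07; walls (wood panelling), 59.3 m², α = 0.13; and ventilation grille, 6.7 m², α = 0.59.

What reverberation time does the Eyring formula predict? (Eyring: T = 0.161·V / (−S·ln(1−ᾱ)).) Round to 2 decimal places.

S = Σ Sᵢ = 126.0 m².
Σ(Sᵢαᵢ) = 30·0.67 + 30·0.07 + 59.3·0.13 + 6.7·0.59 = 33.862.
Mean coefficient ᾱ = A/S = 0.2687.
−S·ln(1−ᾱ) = −126.0 × ln(1 − 0.2687) = 39.429.
V = 6 × 5 × 3 = 90 m³.
RT60 = 0.161 × 90 / 39.429 = 0.37 s.

0.37 s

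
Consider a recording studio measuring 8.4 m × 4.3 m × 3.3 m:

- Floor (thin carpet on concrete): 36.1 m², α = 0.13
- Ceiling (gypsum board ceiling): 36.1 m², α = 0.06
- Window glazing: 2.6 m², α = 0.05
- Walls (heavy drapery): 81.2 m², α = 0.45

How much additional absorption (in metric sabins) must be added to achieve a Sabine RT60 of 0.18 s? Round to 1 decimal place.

A₁ = Σ Sᵢαᵢ = 36.1*0.13 + 36.1*0.06 + 2.6*0.05 + 81.2*0.45 = 43.529 sabins.
For T = 0.18 s, need A₂ = 0.161·V/T = 0.161·119.196/0.18 = 106.614 sabins.
Additional absorption ΔA = 106.614 − 43.529 = 63.1 sabins.

63.1 sabins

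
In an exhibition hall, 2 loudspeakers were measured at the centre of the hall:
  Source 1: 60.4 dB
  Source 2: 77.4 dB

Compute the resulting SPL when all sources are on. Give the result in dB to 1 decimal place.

77.5 dB

Sum in the linear (power) domain: Σ 10^(Lᵢ/10) = 10^(60.4/10) + 10^(77.4/10) = 5.605e+07.
Back to dB: 10·log₁₀ Σ = 77.5 dB.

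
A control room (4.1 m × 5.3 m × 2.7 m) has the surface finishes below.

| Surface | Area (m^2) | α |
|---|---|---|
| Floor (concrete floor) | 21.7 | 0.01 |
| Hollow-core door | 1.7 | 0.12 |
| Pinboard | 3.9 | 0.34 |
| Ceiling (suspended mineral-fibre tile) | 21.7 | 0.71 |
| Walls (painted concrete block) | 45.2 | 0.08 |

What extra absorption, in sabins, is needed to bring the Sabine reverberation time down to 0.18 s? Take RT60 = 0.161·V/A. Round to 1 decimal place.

A₁ = Σ Sᵢαᵢ = 21.7×0.01 + 1.7×0.12 + 3.9×0.34 + 21.7×0.71 + 45.2×0.08 = 20.770 sabins.
For T = 0.18 s, need A₂ = 0.161·V/T = 0.161·58.671/0.18 = 52.478 sabins.
Shortfall: 52.478 − 20.770 = 31.7 sabins.

31.7 sabins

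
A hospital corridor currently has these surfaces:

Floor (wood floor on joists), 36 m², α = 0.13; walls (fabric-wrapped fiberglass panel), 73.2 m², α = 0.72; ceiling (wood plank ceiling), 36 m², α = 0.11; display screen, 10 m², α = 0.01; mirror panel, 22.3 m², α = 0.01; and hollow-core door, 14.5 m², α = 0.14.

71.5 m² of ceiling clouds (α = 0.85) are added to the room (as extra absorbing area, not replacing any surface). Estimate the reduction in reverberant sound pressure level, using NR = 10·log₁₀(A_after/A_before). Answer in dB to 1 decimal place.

Total absorption A_before = 36×0.13 + 73.2×0.72 + 36×0.11 + 10×0.01 + 22.3×0.01 + 14.5×0.14
  = 4.680 + 52.704 + 3.960 + 0.100 + 0.223 + 2.030 = 63.697 m² sabins.
Treatment contributes 71.5·0.85 = 60.775 sabins.
New total A_after = 124.472 sabins.
Reduction = 10 log₁₀(A_after/A_before) = 10 log₁₀(1.9541) = 2.9 dB.

2.9 dB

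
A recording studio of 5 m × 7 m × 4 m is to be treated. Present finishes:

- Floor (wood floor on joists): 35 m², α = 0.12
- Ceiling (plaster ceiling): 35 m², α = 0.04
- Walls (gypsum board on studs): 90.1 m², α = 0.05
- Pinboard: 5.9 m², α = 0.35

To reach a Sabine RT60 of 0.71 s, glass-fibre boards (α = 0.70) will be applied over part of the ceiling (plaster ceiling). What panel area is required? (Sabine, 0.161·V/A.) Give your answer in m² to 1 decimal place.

Equivalent absorption area: A₁ = 35·0.12 + 35·0.04 + 90.1·0.05 + 5.9·0.35 = 12.170 m².
V = 140 m³. Target absorption A₂ = 0.161 × 140 / 0.71 = 31.746 sabins.
ΔA needed = 31.746 − 12.170 = 19.576 sabins.
Net gain per m²: Δα = 0.70 − 0.04 = 0.66.
Area = ΔA/Δα = 19.576/0.66 = 29.7 m².

29.7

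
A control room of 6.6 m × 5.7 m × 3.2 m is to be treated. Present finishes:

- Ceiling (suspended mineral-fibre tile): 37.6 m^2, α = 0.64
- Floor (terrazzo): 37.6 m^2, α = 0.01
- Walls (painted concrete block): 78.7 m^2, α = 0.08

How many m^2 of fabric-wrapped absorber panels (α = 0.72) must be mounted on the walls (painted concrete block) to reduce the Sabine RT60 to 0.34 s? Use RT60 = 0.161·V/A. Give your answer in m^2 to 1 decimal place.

41.0

A₁ = Σ Sᵢαᵢ = 37.6*0.64 + 37.6*0.01 + 78.7*0.08 = 30.736 sabins.
V = 120.384 m³. Target absorption A₂ = 0.161 × 120.384 / 0.34 = 57.005 sabins.
Absorption to add: 57.005 − 30.736 = 26.269 sabins.
Net gain per m^2: Δα = 0.72 − 0.08 = 0.64.
Panel area = 26.269 / 0.64 = 41.0 m^2.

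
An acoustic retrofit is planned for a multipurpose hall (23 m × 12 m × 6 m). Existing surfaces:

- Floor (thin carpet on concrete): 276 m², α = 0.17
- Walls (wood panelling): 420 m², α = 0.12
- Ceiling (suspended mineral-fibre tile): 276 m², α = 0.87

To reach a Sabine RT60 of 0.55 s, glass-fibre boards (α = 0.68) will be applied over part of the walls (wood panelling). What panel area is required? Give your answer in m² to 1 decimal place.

Total absorption A₁ = 276·0.17 + 420·0.12 + 276·0.87
  = 46.920 + 50.400 + 240.120 = 337.440 m² sabins.
V = 1656 m³. Target absorption A₂ = 0.161 × 1656 / 0.55 = 484.756 sabins.
ΔA needed = 484.756 − 337.440 = 147.316 sabins.
Net gain per m²: Δα = 0.68 − 0.12 = 0.56.
Panel area = 147.316 / 0.56 = 263.1 m².

263.1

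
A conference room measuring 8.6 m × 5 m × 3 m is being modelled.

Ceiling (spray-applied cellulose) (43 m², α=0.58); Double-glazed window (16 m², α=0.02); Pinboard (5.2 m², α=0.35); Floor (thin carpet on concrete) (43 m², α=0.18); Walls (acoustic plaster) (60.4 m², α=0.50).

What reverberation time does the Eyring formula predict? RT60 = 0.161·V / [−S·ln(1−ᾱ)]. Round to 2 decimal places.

Total surface area S = 43 + 16 + 5.2 + 43 + 60.4 = 167.6 m².
Σ(Sᵢαᵢ) = 43×0.58 + 16×0.02 + 5.2×0.35 + 43×0.18 + 60.4×0.50 = 65.020.
ᾱ = 65.020 / 167.6 = 0.3879.
−S·ln(1−ᾱ) = −167.6 × ln(1 − 0.3879) = 82.268.
V = 8.6 × 5 × 3 = 129 m³.
RT60 = 0.161 × 129 / 82.268 = 0.25 s.

0.25 s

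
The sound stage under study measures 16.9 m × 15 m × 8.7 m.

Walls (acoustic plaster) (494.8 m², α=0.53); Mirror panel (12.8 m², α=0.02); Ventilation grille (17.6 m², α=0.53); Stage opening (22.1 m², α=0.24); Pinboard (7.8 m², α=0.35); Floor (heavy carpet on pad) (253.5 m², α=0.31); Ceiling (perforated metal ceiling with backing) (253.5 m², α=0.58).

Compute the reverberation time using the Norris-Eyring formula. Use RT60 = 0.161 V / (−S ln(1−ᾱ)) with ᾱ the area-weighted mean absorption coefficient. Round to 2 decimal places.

0.52 s

S = Σ Sᵢ = 1062.1 m².
Σ(Sᵢαᵢ) = 494.8·0.53 + 12.8·0.02 + 17.6·0.53 + 22.1·0.24 + 7.8·0.35 + 253.5·0.31 + 253.5·0.58 = 505.477.
Mean coefficient ᾱ = A/S = 0.4759.
Eyring denominator: −S ln(1−ᾱ) = 686.194.
V = 16.9 × 15 × 8.7 = 2205.45 m³.
T = 0.161·V/[−S·ln(1−ᾱ)] = 0.161·2205.45/686.194 = 0.52 s.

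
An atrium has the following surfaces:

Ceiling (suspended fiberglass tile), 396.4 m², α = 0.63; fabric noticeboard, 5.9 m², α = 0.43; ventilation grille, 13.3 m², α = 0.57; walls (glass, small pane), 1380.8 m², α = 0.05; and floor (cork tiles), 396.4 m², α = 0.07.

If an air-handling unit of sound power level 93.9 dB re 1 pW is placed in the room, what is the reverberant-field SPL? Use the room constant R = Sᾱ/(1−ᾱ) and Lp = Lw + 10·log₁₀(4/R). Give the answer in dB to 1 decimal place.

A = 356.638 sabins; S = 2192.8 m².
ᾱ = 356.638/2192.8 = 0.1626; R = Sᾱ/(1−ᾱ) = 356.638/(1−0.1626) = 425.887 m².
Lp = Lw + 10 log₁₀(4/R) = 93.9 -20.27 = 73.6 dB.

73.6 dB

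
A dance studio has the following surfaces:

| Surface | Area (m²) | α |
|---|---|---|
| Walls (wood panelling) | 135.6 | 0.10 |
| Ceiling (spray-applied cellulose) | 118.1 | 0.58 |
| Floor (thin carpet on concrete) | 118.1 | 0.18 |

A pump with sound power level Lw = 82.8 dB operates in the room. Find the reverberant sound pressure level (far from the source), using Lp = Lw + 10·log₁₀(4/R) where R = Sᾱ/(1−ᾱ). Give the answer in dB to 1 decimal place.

67.3 dB

A = 103.316 sabins; S = 371.8 m².
ᾱ = 103.316/371.8 = 0.2779; R = Sᾱ/(1−ᾱ) = 103.316/(1−0.2779) = 143.077 m².
Lp = 82.8 + 10·log₁₀(4/143.077) = 82.8 + (-15.54) = 67.3 dB.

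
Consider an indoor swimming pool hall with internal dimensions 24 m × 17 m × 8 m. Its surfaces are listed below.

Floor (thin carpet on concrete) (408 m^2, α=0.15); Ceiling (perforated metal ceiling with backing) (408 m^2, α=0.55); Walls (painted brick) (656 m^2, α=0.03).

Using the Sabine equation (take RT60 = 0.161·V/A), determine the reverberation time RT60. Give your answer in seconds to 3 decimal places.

Total absorption A = 408·0.15 + 408·0.55 + 656·0.03
  = 61.200 + 224.400 + 19.680 = 305.280 m^2 sabins.
Room volume: 3264 m³.
RT60 = 0.161 · V / A = 0.161 × 3264 / 305.280 = 1.721 s.

1.721 s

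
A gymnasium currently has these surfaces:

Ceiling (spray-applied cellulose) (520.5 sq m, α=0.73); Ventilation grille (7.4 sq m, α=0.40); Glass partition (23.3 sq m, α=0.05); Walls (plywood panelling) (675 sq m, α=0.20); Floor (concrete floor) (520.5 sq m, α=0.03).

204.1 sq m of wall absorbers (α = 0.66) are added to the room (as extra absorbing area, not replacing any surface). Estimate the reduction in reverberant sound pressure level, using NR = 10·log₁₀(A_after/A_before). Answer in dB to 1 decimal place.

1.0 dB

Summing Sᵢαᵢ: 379.965 + 2.960 + 1.165 + 135.000 + 15.615 → A_before = 534.705 sabins.
Added absorption = 204.1 × 0.66 = 134.706 sabins.
A_after = 534.705 + 134.706 = 669.411 sabins.
NR = 10·log₁₀(669.411/534.705) = 1.0 dB.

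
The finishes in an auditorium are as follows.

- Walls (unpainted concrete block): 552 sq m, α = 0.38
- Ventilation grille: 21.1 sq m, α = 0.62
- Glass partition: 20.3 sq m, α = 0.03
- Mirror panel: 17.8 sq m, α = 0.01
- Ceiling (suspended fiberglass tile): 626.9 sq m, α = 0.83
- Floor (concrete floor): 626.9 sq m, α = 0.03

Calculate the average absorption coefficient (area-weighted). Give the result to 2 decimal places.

0.41

S = Σ Sᵢ = 552 + 21.1 + 20.3 + 17.8 + 626.9 + 626.9 = 1865.0 sq m.
Weighted sum Σ Sα = 762.763.
ᾱ = 762.763 / 1865.0 = 0.41.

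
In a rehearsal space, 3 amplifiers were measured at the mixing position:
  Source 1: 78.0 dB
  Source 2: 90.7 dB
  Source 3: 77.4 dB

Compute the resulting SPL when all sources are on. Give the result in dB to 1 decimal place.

Converting to relative power and adding: 10^(78.0/10) + 10^(90.7/10) + 10^(77.4/10) = 1.293e+09.
L_total = 10·log₁₀(1.293e+09) = 91.1 dB.

91.1 dB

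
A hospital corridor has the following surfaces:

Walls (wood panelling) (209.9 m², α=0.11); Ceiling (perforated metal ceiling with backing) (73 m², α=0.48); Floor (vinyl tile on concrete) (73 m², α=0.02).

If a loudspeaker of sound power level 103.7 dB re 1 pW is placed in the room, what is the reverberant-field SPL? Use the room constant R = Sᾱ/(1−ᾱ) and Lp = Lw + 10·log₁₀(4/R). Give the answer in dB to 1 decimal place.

91.2 dB

A = 59.589 sabins; S = 355.9 m².
ᾱ = 59.589/355.9 = 0.1674; R = Sᾱ/(1−ᾱ) = 59.589/(1−0.1674) = 71.570 m².
Lp = Lw + 10 log₁₀(4/R) = 103.7 -12.53 = 91.2 dB.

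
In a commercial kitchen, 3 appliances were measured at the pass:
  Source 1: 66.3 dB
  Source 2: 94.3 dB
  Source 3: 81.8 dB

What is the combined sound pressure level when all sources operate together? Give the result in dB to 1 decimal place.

Σ 10^(Lᵢ/10) = 2.847e+09.
Combined level = 10 log₁₀(2.847e+09) = 94.5 dB.

94.5 dB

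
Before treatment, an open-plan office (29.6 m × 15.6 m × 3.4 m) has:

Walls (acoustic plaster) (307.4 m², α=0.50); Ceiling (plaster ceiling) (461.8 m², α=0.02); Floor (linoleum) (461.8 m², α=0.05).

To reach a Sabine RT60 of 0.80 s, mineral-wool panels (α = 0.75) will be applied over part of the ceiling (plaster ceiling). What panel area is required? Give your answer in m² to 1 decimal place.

178.0

Summing Sᵢαᵢ: 153.700 + 9.236 + 23.090 → A₁ = 186.026 sabins.
Required A₂ = 0.161·1569.984/0.80 = 315.959 sabins.
Absorption to add: 315.959 − 186.026 = 129.933 sabins.
Net gain per m²: Δα = 0.75 − 0.02 = 0.73.
Panel area = 129.933 / 0.73 = 178.0 m².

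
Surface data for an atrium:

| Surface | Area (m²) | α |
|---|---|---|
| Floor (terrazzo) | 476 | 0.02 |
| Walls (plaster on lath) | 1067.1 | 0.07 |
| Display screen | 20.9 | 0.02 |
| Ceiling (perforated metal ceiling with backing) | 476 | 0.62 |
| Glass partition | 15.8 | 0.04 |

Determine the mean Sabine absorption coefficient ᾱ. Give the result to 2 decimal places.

0.19

S = Σ Sᵢ = 476 + 1067.1 + 20.9 + 476 + 15.8 = 2055.8 m².
Weighted sum Σ Sα = 380.387.
ᾱ = A/S = 0.19.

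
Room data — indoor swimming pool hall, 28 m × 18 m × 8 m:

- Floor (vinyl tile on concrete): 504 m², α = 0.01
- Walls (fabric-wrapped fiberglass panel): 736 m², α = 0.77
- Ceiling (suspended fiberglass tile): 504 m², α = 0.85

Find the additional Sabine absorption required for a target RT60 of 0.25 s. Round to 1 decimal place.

1596.4 sabins

Summing Sᵢαᵢ: 5.040 + 566.720 + 428.400 → A₁ = 1000.160 sabins.
For T = 0.25 s, need A₂ = 0.161·V/T = 0.161·4032/0.25 = 2596.608 sabins.
ΔA = A₂ − A₁ = 2596.608 − 1000.160 = 1596.4 sabins.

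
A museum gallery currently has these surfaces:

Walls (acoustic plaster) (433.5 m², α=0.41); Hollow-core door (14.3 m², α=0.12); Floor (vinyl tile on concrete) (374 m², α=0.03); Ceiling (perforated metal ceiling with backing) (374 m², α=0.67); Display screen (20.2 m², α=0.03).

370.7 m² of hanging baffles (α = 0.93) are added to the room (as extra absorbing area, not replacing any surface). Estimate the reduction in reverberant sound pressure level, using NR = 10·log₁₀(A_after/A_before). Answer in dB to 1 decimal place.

2.5 dB

Total absorption A_before = 433.5×0.41 + 14.3×0.12 + 374×0.03 + 374×0.67 + 20.2×0.03
  = 177.735 + 1.716 + 11.220 + 250.580 + 0.606 = 441.857 m² sabins.
Added absorption = 370.7 × 0.93 = 344.751 sabins.
A_after = 441.857 + 344.751 = 786.608 sabins.
NR = 10·log₁₀(786.608/441.857) = 2.5 dB.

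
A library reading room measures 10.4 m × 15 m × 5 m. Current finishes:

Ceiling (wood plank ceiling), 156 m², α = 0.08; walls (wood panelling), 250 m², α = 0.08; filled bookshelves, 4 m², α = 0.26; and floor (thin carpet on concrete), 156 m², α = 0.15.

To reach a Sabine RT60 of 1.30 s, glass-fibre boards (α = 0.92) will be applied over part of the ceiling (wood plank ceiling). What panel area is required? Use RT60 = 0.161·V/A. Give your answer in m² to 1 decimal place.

47.2

Total absorption A₁ = 156·0.08 + 250·0.08 + 4·0.26 + 156·0.15
  = 12.480 + 20.000 + 1.040 + 23.400 = 56.920 m² sabins.
V = 780 m³. Target absorption A₂ = 0.161 × 780 / 1.30 = 96.600 sabins.
Absorption to add: 96.600 − 56.920 = 39.680 sabins.
Each m² of panel replacing the ceiling (wood plank ceiling) adds (0.92 − 0.08) = 0.84 sabins.
Panel area = 39.680 / 0.84 = 47.2 m².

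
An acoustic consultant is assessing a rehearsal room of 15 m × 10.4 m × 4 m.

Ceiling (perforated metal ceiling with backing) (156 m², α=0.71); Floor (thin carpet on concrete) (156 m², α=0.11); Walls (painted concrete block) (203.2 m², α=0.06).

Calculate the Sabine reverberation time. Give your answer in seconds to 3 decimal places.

Summing Sᵢαᵢ: 110.760 + 17.160 + 12.192 → A = 140.112 sabins.
Room volume: 624 m³.
T = 0.161 V/A = 0.161·624/140.112 = 0.717 s.

0.717 s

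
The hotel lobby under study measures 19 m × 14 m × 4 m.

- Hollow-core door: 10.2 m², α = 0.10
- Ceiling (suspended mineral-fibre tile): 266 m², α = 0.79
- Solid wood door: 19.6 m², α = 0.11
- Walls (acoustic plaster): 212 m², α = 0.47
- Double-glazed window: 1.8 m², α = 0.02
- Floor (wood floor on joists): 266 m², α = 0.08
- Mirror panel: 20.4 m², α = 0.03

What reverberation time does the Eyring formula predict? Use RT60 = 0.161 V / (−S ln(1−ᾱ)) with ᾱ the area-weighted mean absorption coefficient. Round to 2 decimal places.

Total surface area S = 10.2 + 266 + 19.6 + 212 + 1.8 + 266 + 20.4 = 796.0 m².
Σ(Sᵢαᵢ) = 10.2·0.10 + 266·0.79 + 19.6·0.11 + 212·0.47 + 1.8·0.02 + 266·0.08 + 20.4·0.03 = 334.884.
Mean coefficient ᾱ = A/S = 0.4207.
Eyring denominator: −S ln(1−ᾱ) = 434.564.
V = 19 × 14 × 4 = 1064 m³.
T = 0.161·V/[−S·ln(1−ᾱ)] = 0.161·1064/434.564 = 0.39 s.

0.39 s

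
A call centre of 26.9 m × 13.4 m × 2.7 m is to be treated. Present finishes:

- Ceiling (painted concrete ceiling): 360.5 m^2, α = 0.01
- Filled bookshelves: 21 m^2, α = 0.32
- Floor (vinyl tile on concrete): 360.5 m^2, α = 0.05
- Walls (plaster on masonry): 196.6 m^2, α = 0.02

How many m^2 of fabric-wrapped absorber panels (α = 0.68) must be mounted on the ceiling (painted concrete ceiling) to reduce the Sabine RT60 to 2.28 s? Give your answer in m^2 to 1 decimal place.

Total absorption A₁ = 360.5*0.01 + 21*0.32 + 360.5*0.05 + 196.6*0.02
  = 3.605 + 6.720 + 18.025 + 3.932 = 32.282 m^2 sabins.
V = 973.242 m³. Target absorption A₂ = 0.161 × 973.242 / 2.28 = 68.725 sabins.
Absorption to add: 68.725 − 32.282 = 36.443 sabins.
Each m^2 of panel replacing the ceiling (painted concrete ceiling) adds (0.68 − 0.01) = 0.67 sabins.
Panel area = 36.443 / 0.67 = 54.4 m^2.

54.4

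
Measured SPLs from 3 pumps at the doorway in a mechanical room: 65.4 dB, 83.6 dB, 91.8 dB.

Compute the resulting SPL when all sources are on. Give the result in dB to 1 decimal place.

92.4 dB

Sum in the linear (power) domain: Σ 10^(Lᵢ/10) = 10^(65.4/10) + 10^(83.6/10) + 10^(91.8/10) = 1.746e+09.
Back to dB: 10·log₁₀ Σ = 92.4 dB.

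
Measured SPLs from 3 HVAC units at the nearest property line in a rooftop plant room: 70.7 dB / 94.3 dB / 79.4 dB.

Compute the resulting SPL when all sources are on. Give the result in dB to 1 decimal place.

94.5 dB

Converting to relative power and adding: 10^(70.7/10) + 10^(94.3/10) + 10^(79.4/10) = 2.79e+09.
L_total = 10·log₁₀(2.79e+09) = 94.5 dB.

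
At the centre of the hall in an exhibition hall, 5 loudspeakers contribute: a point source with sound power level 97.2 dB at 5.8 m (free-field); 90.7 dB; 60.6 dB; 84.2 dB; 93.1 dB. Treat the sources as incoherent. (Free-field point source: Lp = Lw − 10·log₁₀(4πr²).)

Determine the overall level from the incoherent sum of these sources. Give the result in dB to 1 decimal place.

95.4 dB

Source at 5.8 m: Lp = 97.2 − 10·log₁₀(4π·5.8²) = 97.2 − 10·log₁₀(422.733) = 70.9 dB.
Converting to relative power and adding: 10^(70.9/10) + 10^(90.7/10) + 10^(60.6/10) + 10^(84.2/10) + 10^(93.1/10) = 3.493e+09.
L_total = 10·log₁₀(3.493e+09) = 95.4 dB.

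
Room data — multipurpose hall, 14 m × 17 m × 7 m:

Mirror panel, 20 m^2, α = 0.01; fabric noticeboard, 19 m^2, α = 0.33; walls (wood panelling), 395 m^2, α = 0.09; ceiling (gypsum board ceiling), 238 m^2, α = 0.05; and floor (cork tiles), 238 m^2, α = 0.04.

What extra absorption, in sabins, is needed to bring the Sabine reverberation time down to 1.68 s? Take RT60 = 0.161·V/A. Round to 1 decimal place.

A₁ = Σ Sᵢαᵢ = 20×0.01 + 19×0.33 + 395×0.09 + 238×0.05 + 238×0.04 = 63.440 sabins.
For T = 1.68 s, need A₂ = 0.161·V/T = 0.161·1666/1.68 = 159.658 sabins.
ΔA = A₂ − A₁ = 159.658 − 63.440 = 96.2 sabins.

96.2 sabins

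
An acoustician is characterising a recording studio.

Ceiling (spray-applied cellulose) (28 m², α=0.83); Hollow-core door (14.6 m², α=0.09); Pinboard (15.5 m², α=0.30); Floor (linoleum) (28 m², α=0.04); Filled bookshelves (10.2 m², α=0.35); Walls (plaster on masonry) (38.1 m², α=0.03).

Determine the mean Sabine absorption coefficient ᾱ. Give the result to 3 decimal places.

0.261

S = Σ Sᵢ = 28 + 14.6 + 15.5 + 28 + 10.2 + 38.1 = 134.4 m².
Σ(Sᵢαᵢ) = 28×0.83 + 14.6×0.09 + 15.5×0.30 + 28×0.04 + 10.2×0.35 + 38.1×0.03 = 35.037.
ᾱ = A/S = 0.261.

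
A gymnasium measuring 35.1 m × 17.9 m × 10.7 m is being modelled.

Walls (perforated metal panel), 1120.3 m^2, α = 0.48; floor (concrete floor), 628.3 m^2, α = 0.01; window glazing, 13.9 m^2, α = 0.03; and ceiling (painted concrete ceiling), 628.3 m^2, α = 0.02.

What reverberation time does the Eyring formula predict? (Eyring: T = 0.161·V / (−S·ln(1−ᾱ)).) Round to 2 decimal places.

1.71 s

S = Σ Sᵢ = 2390.8 m^2.
Σ(Sᵢαᵢ) = 1120.3·0.48 + 628.3·0.01 + 13.9·0.03 + 628.3·0.02 = 557.010.
ᾱ = 557.010 / 2390.8 = 0.2330.
Eyring denominator: −S ln(1−ᾱ) = 634.204.
V = 35.1 × 17.9 × 10.7 = 6722.703 m³.
T = 0.161·V/[−S·ln(1−ᾱ)] = 0.161·6722.703/634.204 = 1.71 s.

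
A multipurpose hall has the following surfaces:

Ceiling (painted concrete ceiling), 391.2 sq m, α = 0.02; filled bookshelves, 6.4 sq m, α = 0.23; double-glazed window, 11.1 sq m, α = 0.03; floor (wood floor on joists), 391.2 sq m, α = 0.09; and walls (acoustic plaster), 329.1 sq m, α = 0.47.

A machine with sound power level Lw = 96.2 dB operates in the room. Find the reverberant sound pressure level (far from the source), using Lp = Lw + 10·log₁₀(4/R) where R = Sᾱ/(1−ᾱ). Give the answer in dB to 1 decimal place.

Σ(Sᵢαᵢ) = 391.2×0.02 + 6.4×0.23 + 11.1×0.03 + 391.2×0.09 + 329.1×0.47 = 199.514; total area S = 1129.0 sq m.
ᾱ = 0.1767, so room constant R = A/(1−ᾱ) = 242.335 sq m.
Lp = Lw + 10 log₁₀(4/R) = 96.2 -17.82 = 78.4 dB.

78.4 dB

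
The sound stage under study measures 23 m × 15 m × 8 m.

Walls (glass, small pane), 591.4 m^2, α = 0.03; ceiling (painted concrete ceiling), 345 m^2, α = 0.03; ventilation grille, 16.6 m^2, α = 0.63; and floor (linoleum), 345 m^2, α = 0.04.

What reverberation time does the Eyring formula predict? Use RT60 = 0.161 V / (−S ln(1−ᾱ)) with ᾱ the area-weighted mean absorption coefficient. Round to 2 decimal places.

Total surface area S = 591.4 + 345 + 16.6 + 345 = 1298.0 m^2.
Σ(Sᵢαᵢ) = 591.4·0.03 + 345·0.03 + 16.6·0.63 + 345·0.04 = 52.350.
ᾱ = 52.350 / 1298.0 = 0.0403.
Eyring denominator: −S ln(1−ᾱ) = 53.393.
V = 23 × 15 × 8 = 2760 m³.
T = 0.161·V/[−S·ln(1−ᾱ)] = 0.161·2760/53.393 = 8.32 s.

8.32 seconds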